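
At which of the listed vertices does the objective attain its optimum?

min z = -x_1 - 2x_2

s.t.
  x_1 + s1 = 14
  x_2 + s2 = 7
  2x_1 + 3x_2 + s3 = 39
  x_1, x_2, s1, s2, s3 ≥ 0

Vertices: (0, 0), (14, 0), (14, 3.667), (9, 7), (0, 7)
Evaluating z = -x_1 - 2x_2 at each vertex:
  (0, 0): z = 0
  (14, 0): z = -14
  (14, 3.667): z = -21.33
  (9, 7): z = -23
  (0, 7): z = -14

The smallest value is z = -23, attained at (9, 7).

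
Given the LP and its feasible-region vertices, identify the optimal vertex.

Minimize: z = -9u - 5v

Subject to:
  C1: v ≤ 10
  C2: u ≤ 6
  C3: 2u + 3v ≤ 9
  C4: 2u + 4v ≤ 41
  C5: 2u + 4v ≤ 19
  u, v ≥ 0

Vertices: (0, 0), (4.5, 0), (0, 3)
(4.5, 0) with z = -40.5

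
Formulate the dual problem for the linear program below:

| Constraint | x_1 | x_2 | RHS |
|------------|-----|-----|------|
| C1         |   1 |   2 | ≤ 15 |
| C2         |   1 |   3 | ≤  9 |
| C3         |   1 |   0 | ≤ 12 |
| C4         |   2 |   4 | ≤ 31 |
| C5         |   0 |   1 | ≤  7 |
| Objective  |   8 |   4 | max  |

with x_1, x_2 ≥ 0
Minimize: z = 15y1 + 9y2 + 12y3 + 31y4 + 7y5

Subject to:
  C1: -y1 - y2 - y3 - 2y4 ≤ -8
  C2: -2y1 - 3y2 - 4y4 - y5 ≤ -4
  y1, y2, y3, y4, y5 ≥ 0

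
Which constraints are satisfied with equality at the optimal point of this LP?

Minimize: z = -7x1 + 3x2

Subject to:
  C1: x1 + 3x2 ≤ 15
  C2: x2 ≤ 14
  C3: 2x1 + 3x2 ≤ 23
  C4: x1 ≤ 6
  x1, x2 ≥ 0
Optimal: x1 = 6, x2 = 0
Slack at optimum:
  C1: slack = 9
  C2: slack = 14
  C3: slack = 11
  C4: slack = 0 (binding)
  x1 ≥ 0: x1 = 6
  x2 ≥ 0: x2 = 0 (binding)
Binding constraints: C4, x2 ≥ 0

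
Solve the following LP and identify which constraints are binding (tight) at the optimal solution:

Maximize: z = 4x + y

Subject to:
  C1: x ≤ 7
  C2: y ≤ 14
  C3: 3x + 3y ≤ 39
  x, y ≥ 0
Optimal: x = 7, y = 6
Slack at optimum:
  C1: slack = 0 (binding)
  C2: slack = 8
  C3: slack = 0 (binding)
  x ≥ 0: x = 7
  y ≥ 0: y = 6
Binding constraints: C1, C3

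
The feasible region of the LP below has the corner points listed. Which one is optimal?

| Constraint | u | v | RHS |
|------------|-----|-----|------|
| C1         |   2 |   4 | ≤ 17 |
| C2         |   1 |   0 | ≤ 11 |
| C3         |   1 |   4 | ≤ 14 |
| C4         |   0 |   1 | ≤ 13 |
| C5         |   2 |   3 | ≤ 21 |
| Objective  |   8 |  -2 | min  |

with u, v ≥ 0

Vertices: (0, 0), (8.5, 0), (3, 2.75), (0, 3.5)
(0, 3.5) with z = -7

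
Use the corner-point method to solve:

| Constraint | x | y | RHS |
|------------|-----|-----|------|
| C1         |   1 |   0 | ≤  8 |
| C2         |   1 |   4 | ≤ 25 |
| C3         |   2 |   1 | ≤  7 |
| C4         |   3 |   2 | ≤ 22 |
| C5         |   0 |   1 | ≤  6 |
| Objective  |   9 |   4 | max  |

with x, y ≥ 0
Each vertex is the intersection of two constraint boundaries that also satisfies all remaining constraints:
  x = 0 and y = 0 → (0, 0)
  2x + y = 7 and y = 0 → (3.5, 0)
  2x + y = 7 and y = 6 → (0.5, 6)
  y = 6 and x = 0 → (0, 6)

Evaluating z = 9x + 4y at each vertex:
  (0, 0): z = 0
  (3.5, 0): z = 31.5
  (0.5, 6): z = 28.5
  (0, 6): z = 24

The maximum is at (3.5, 0) with z = 31.5.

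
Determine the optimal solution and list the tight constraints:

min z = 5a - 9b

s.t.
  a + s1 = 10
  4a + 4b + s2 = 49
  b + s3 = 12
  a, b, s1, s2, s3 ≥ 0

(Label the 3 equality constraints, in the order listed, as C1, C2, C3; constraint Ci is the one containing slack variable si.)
Optimal: a = 0, b = 12
Slack at optimum:
  C1: slack = 10
  C2: slack = 1
  C3: slack = 0 (binding)
  a ≥ 0: a = 0 (binding)
  b ≥ 0: b = 12
Binding constraints: C3, a ≥ 0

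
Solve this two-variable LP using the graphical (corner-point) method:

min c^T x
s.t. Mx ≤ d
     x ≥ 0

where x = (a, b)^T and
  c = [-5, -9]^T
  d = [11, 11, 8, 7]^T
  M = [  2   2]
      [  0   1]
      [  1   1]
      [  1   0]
Each vertex is the intersection of two constraint boundaries that also satisfies all remaining constraints:
  a = 0 and b = 0 → (0, 0)
  2a + 2b = 11 and b = 0 → (5.5, 0)
  2a + 2b = 11 and a = 0 → (0, 5.5)

Evaluating z = -5a - 9b at each vertex:
  (0, 0): z = 0
  (5.5, 0): z = -27.5
  (0, 5.5): z = -49.5

The minimum is at (0, 5.5) with z = -49.5.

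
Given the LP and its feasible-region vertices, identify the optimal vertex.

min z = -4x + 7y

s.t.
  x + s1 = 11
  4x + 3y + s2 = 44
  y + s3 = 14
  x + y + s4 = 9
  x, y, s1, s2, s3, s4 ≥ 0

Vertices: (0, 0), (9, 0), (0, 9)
(9, 0) with z = -36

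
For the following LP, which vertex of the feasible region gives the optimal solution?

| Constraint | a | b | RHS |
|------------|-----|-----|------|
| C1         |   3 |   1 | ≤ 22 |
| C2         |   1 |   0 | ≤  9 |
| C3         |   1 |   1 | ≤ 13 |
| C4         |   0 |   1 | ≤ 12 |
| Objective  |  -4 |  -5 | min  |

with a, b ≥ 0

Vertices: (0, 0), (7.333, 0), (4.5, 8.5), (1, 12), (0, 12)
Evaluating z = -4a - 5b at each vertex:
  (0, 0): z = 0
  (7.333, 0): z = -29.33
  (4.5, 8.5): z = -60.5
  (1, 12): z = -64
  (0, 12): z = -60

The smallest value is z = -64, attained at (1, 12).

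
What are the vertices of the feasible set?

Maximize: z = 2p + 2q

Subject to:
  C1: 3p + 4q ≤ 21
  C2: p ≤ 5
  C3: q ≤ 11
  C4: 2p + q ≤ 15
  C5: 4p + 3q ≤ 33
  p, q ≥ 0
Each vertex is the intersection of two constraint boundaries that also satisfies all remaining constraints:
  p = 0 and q = 0 → (0, 0)
  p = 5 and q = 0 → (5, 0)
  3p + 4q = 21 and p = 5 → (5, 1.5)
  3p + 4q = 21 and p = 0 → (0, 5.25)

Vertices: (0, 0), (5, 0), (5, 1.5), (0, 5.25)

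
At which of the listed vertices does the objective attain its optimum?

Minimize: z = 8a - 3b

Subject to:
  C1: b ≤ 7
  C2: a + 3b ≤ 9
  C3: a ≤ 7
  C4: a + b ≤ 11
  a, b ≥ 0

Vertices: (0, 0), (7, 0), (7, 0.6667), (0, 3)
(0, 3) with z = -9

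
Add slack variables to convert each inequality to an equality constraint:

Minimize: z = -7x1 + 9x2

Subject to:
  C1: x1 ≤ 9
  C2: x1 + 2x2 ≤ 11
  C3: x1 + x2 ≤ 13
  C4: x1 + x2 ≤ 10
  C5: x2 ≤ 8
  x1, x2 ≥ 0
min z = -7x1 + 9x2

s.t.
  x1 + s1 = 9
  x1 + 2x2 + s2 = 11
  x1 + x2 + s3 = 13
  x1 + x2 + s4 = 10
  x2 + s5 = 8
  x1, x2, s1, s2, s3, s4, s5 ≥ 0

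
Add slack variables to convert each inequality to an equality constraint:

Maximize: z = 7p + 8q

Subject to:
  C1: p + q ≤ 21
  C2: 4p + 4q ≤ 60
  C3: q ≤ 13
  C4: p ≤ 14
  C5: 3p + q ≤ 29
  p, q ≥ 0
max z = 7p + 8q

s.t.
  p + q + s1 = 21
  4p + 4q + s2 = 60
  q + s3 = 13
  p + s4 = 14
  3p + q + s5 = 29
  p, q, s1, s2, s3, s4, s5 ≥ 0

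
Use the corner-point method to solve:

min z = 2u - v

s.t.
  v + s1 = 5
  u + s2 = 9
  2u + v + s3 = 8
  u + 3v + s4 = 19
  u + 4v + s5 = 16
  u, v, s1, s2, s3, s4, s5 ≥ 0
u = 0, v = 4, z = -4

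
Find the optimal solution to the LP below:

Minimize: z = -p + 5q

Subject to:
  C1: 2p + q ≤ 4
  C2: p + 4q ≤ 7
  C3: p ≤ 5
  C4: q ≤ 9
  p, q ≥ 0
Each vertex is the intersection of two constraint boundaries that also satisfies all remaining constraints:
  p = 0 and q = 0 → (0, 0)
  2p + q = 4 and q = 0 → (2, 0)
  2p + q = 4 and p + 4q = 7 → (1.286, 1.429)
  p + 4q = 7 and p = 0 → (0, 1.75)

Evaluating z = -p + 5q at each vertex:
  (0, 0): z = 0
  (2, 0): z = -2
  (1.286, 1.429): z = 5.857
  (0, 1.75): z = 8.75

The minimum is at (2, 0) with z = -2.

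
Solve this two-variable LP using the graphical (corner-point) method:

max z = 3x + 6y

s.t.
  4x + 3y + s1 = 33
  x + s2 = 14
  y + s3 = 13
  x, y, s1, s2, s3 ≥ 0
Each vertex is the intersection of two constraint boundaries that also satisfies all remaining constraints:
  x = 0 and y = 0 → (0, 0)
  4x + 3y = 33 and y = 0 → (8.25, 0)
  4x + 3y = 33 and x = 0 → (0, 11)

Evaluating z = 3x + 6y at each vertex:
  (0, 0): z = 0
  (8.25, 0): z = 24.75
  (0, 11): z = 66

The maximum is at (0, 11) with z = 66.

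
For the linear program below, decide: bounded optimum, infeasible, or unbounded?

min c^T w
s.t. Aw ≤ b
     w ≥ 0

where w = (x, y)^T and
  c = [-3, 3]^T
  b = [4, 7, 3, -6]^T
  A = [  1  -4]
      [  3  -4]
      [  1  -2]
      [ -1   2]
One constraint requires x - 2y ≤ 3, while the constraint -x + 2y ≤ -6 is equivalent to x - 2y ≥ 6. Together they would need 6 ≤ x - 2y ≤ 3, which is impossible since 6 > 3. No point satisfies all constraints.

Infeasible — the constraint set is empty.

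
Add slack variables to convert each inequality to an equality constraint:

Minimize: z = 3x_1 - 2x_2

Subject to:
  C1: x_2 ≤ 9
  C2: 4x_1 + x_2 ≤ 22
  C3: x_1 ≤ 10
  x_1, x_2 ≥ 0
min z = 3x_1 - 2x_2

s.t.
  x_2 + s1 = 9
  4x_1 + x_2 + s2 = 22
  x_1 + s3 = 10
  x_1, x_2, s1, s2, s3 ≥ 0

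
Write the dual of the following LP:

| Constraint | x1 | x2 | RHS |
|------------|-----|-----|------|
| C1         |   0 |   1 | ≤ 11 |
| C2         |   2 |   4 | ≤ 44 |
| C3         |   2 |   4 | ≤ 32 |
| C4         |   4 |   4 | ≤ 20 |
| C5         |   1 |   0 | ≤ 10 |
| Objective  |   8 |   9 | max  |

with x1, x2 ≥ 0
Minimize: z = 11y1 + 44y2 + 32y3 + 20y4 + 10y5

Subject to:
  C1: -2y2 - 2y3 - 4y4 - y5 ≤ -8
  C2: -y1 - 4y2 - 4y3 - 4y4 ≤ -9
  y1, y2, y3, y4, y5 ≥ 0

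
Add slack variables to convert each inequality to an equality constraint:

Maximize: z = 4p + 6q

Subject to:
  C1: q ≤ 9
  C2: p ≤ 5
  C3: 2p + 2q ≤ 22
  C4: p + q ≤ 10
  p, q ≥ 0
max z = 4p + 6q

s.t.
  q + s1 = 9
  p + s2 = 5
  2p + 2q + s3 = 22
  p + q + s4 = 10
  p, q, s1, s2, s3, s4 ≥ 0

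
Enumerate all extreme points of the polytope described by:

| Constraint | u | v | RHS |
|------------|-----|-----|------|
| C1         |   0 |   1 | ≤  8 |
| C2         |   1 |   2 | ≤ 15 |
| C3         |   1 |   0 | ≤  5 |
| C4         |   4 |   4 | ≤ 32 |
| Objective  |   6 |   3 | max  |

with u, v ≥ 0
Each vertex is the intersection of two constraint boundaries that also satisfies all remaining constraints:
  u = 0 and v = 0 → (0, 0)
  u = 5 and v = 0 → (5, 0)
  u = 5 and 4u + 4v = 32 → (5, 3)
  u + 2v = 15 and 4u + 4v = 32 → (1, 7)
  u + 2v = 15 and u = 0 → (0, 7.5)

Vertices: (0, 0), (5, 0), (5, 3), (1, 7), (0, 7.5)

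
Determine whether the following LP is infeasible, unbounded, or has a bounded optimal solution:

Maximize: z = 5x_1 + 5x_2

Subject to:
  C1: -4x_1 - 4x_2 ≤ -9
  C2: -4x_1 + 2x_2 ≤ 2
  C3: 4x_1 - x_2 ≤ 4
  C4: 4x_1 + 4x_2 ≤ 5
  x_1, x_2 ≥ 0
C4 requires 4x_1 + 4x_2 ≤ 5, while C1 (-4x_1 - 4x_2 ≤ -9) is equivalent to 4x_1 + 4x_2 ≥ 9. Together they would need 9 ≤ 4x_1 + 4x_2 ≤ 5, which is impossible since 9 > 5. No point satisfies all constraints.

The feasible region is empty; the LP is infeasible.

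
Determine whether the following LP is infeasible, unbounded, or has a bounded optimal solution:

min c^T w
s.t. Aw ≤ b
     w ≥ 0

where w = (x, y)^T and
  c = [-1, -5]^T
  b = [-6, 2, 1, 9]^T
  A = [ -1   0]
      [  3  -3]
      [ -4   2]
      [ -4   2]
Feasible point: (6, 6) satisfies every constraint, so the LP is feasible.
Direction d = (1, 1): for each constraint row a, a·d ≤ 0 —
  (-1)(1) + (0)(1) = -1 ≤ 0
  (3)(1) + (-3)(1) = 0 ≤ 0
  (-4)(1) + (2)(1) = -2 ≤ 0
  (-4)(1) + (2)(1) = -2 ≤ 0
and d ≥ 0, so (6, 6) + t·d stays feasible for every t ≥ 0. Along this ray z = -x - 5y changes by -6 per unit t, so z → −∞.

Unbounded: there is a feasible ray along which z → −∞.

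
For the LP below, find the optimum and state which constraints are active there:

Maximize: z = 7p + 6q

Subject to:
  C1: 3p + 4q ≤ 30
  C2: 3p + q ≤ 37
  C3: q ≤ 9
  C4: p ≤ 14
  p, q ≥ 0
Optimal: p = 10, q = 0
Binding: C1, q ≥ 0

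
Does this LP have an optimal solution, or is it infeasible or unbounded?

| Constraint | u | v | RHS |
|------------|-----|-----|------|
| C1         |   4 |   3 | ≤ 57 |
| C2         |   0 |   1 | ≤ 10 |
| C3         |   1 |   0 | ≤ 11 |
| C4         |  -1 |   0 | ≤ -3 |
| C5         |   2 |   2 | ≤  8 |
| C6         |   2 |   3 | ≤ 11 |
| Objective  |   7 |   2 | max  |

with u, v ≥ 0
The point (4, 0) satisfies every constraint, so the LP is feasible; the constraints give u ≤ 11 and v ≤ 10, which with u, v ≥ 0 keep the feasible region inside a bounded box. A feasible, bounded LP attains a finite optimum at a vertex.

Evaluating z = 7u + 2v at each vertex:
  (3, 0): z = 21
  (4, 0): z = 28
  (3, 1): z = 23

The LP has an optimal solution: (4, 0) with z = 28.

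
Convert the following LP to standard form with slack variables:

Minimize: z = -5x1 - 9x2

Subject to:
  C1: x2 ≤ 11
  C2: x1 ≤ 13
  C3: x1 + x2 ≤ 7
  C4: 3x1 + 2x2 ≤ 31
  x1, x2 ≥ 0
min z = -5x1 - 9x2

s.t.
  x2 + s1 = 11
  x1 + s2 = 13
  x1 + x2 + s3 = 7
  3x1 + 2x2 + s4 = 31
  x1, x2, s1, s2, s3, s4 ≥ 0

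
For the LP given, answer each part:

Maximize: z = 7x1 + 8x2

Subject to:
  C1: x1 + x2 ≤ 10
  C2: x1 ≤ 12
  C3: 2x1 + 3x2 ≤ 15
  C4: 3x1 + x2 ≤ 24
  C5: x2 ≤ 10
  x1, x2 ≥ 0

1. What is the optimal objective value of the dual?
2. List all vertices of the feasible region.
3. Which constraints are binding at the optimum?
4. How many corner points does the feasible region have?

1. 52.5 (by strong duality, equal to the primal optimum)
2. (0, 0), (7.5, 0), (0, 5)
3. C3, x2 ≥ 0
4. 3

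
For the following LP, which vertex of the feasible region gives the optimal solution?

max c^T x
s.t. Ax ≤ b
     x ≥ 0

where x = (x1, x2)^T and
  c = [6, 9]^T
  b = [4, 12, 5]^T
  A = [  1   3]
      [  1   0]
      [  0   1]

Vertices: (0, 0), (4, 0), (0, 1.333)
Evaluating z = 6x1 + 9x2 at each vertex:
  (0, 0): z = 0
  (4, 0): z = 24
  (0, 1.333): z = 12

The largest value is z = 24, attained at (4, 0).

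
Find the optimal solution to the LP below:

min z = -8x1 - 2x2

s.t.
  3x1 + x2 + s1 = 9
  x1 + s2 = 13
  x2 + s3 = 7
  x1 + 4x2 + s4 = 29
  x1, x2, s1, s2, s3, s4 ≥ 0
x1 = 3, x2 = 0, z = -24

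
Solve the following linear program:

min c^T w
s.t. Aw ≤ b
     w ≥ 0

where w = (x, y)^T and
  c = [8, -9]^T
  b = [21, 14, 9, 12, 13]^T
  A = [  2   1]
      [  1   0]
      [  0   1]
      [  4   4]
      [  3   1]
x = 0, y = 3, z = -27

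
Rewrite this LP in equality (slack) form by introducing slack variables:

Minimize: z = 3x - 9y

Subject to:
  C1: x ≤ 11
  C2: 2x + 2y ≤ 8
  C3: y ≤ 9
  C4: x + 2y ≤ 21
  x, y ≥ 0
min z = 3x - 9y

s.t.
  x + s1 = 11
  2x + 2y + s2 = 8
  y + s3 = 9
  x + 2y + s4 = 21
  x, y, s1, s2, s3, s4 ≥ 0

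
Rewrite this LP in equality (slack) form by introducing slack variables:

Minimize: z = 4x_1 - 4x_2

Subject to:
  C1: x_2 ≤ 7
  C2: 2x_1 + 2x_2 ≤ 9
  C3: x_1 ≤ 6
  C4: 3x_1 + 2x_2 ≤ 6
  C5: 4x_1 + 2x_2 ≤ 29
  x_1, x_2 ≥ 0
min z = 4x_1 - 4x_2

s.t.
  x_2 + s1 = 7
  2x_1 + 2x_2 + s2 = 9
  x_1 + s3 = 6
  3x_1 + 2x_2 + s4 = 6
  4x_1 + 2x_2 + s5 = 29
  x_1, x_2, s1, s2, s3, s4, s5 ≥ 0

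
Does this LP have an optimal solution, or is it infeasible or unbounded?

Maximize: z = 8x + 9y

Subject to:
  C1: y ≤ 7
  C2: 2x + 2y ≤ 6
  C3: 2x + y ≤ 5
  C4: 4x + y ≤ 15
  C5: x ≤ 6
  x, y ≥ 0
The point (0, 3) satisfies every constraint, so the LP is feasible; the constraints give x ≤ 6 and y ≤ 7, which with x, y ≥ 0 keep the feasible region inside a bounded box. A feasible, bounded LP attains a finite optimum at a vertex.

The LP has an optimal solution: (0, 3) with z = 27.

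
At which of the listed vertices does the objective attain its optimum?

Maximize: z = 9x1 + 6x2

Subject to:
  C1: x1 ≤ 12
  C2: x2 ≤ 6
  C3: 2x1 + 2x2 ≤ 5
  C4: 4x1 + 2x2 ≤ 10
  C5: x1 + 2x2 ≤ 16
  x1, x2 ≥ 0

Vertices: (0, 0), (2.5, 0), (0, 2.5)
Evaluating z = 9x1 + 6x2 at each vertex:
  (0, 0): z = 0
  (2.5, 0): z = 22.5
  (0, 2.5): z = 15

The largest value is z = 22.5, attained at (2.5, 0).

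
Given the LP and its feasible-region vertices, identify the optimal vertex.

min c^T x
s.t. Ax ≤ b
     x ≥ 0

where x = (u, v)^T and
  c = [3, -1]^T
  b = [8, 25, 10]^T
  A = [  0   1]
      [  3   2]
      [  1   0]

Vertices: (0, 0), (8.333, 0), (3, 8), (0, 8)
Evaluating z = 3u - v at each vertex:
  (0, 0): z = 0
  (8.333, 0): z = 25
  (3, 8): z = 1
  (0, 8): z = -8

The smallest value is z = -8, attained at (0, 8).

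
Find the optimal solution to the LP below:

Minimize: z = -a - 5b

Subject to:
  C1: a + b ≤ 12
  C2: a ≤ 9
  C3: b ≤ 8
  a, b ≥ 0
a = 4, b = 8, z = -44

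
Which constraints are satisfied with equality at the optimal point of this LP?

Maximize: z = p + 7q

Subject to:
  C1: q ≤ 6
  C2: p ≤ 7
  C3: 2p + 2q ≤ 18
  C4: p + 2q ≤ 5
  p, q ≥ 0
Optimal: p = 0, q = 2.5
Slack at optimum:
  C1: slack = 3.5
  C2: slack = 7
  C3: slack = 13
  C4: slack = 0 (binding)
  p ≥ 0: p = 0 (binding)
  q ≥ 0: q = 2.5
Binding constraints: C4, p ≥ 0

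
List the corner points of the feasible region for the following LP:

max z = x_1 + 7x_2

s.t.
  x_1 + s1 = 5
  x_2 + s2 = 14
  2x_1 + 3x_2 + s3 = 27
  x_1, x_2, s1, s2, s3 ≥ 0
Each vertex is the intersection of two constraint boundaries that also satisfies all remaining constraints:
  x_1 = 0 and x_2 = 0 → (0, 0)
  x_1 = 5 and x_2 = 0 → (5, 0)
  x_1 = 5 and 2x_1 + 3x_2 = 27 → (5, 5.667)
  2x_1 + 3x_2 = 27 and x_1 = 0 → (0, 9)

Vertices: (0, 0), (5, 0), (5, 5.667), (0, 9)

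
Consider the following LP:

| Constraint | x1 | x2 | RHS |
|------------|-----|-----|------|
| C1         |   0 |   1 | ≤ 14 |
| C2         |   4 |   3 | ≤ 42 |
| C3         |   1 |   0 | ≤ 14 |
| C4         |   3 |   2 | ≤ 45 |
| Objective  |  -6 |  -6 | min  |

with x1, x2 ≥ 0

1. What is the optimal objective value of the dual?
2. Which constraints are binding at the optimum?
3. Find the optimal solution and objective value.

1. -84 (by strong duality, equal to the primal optimum)
2. C1, C2, x1 ≥ 0
3. x1 = 0, x2 = 14, z = -84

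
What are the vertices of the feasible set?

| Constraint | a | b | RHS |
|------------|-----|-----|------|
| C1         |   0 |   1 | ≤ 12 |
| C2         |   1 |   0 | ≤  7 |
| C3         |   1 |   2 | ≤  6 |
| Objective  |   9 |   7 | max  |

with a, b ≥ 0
Each vertex is the intersection of two constraint boundaries that also satisfies all remaining constraints:
  a = 0 and b = 0 → (0, 0)
  a + 2b = 6 and b = 0 → (6, 0)
  a + 2b = 6 and a = 0 → (0, 3)

Vertices: (0, 0), (6, 0), (0, 3)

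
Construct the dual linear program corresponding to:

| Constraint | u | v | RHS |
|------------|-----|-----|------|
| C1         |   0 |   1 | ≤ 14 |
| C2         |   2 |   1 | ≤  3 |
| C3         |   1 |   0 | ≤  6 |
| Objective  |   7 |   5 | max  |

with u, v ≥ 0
Minimize: z = 14y1 + 3y2 + 6y3

Subject to:
  C1: -2y2 - y3 ≤ -7
  C2: -y1 - y2 ≤ -5
  y1, y2, y3 ≥ 0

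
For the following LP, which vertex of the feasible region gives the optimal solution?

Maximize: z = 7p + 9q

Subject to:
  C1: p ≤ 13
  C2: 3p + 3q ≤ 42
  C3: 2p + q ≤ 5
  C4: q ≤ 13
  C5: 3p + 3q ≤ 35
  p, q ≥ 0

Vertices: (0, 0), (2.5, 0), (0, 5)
(0, 5) with z = 45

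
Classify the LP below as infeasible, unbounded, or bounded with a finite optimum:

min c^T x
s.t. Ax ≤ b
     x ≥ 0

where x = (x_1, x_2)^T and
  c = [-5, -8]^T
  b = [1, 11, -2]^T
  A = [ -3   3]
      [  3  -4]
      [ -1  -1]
Feasible point: (1, 1) satisfies every constraint, so the LP is feasible.
Direction d = (1, 1): for each constraint row a, a·d ≤ 0 —
  (-3)(1) + (3)(1) = 0 ≤ 0
  (3)(1) + (-4)(1) = -1 ≤ 0
  (-1)(1) + (-1)(1) = -2 ≤ 0
and d ≥ 0, so (1, 1) + t·d stays feasible for every t ≥ 0. Along this ray z = -5x_1 - 8x_2 changes by -13 per unit t, so z → −∞.

Unbounded: there is a feasible ray along which z → −∞.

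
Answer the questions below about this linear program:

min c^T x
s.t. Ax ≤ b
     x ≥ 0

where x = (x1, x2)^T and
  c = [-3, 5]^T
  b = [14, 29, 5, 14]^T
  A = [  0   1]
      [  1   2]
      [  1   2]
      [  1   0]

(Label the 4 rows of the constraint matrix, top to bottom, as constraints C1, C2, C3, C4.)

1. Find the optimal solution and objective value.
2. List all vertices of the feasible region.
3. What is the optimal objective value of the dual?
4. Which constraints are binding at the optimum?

1. x1 = 5, x2 = 0, z = -15
2. (0, 0), (5, 0), (0, 2.5)
3. -15 (by strong duality, equal to the primal optimum)
4. C3, x2 ≥ 0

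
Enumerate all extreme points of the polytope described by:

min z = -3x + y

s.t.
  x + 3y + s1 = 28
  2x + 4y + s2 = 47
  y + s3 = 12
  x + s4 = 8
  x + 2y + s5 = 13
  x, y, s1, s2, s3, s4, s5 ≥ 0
Each vertex is the intersection of two constraint boundaries that also satisfies all remaining constraints:
  x = 0 and y = 0 → (0, 0)
  x = 8 and y = 0 → (8, 0)
  x = 8 and x + 2y = 13 → (8, 2.5)
  x + 2y = 13 and x = 0 → (0, 6.5)

Vertices: (0, 0), (8, 0), (8, 2.5), (0, 6.5)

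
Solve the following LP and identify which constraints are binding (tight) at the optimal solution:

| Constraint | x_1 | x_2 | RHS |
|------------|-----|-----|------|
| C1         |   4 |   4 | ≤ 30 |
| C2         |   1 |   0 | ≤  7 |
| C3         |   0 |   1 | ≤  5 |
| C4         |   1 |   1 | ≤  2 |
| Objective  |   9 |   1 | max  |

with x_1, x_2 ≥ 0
Optimal: x_1 = 2, x_2 = 0
Binding: C4, x_2 ≥ 0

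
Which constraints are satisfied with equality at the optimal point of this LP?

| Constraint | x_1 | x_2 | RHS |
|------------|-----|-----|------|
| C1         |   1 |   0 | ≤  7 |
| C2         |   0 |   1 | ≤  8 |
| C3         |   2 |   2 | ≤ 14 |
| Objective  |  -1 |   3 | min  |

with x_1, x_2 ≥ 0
Optimal: x_1 = 7, x_2 = 0
Slack at optimum:
  C1: slack = 0 (binding)
  C2: slack = 8
  C3: slack = 0 (binding)
  x_1 ≥ 0: x_1 = 7
  x_2 ≥ 0: x_2 = 0 (binding)
Binding constraints: C1, C3, x_2 ≥ 0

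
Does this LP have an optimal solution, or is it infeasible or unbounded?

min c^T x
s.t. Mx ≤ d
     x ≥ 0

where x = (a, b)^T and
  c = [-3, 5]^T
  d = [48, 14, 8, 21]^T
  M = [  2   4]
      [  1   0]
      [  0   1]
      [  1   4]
The point (14, 0) satisfies every constraint, so the LP is feasible; the constraints give a ≤ 14 and b ≤ 8, which with a, b ≥ 0 keep the feasible region inside a bounded box. A feasible, bounded LP attains a finite optimum at a vertex.

Evaluating z = -3a + 5b at each vertex:
  (0, 0): z = 0
  (14, 0): z = -42
  (14, 1.75): z = -33.25
  (0, 5.25): z = 26.25

Feasible with finite optimum z* = -42 at (14, 0).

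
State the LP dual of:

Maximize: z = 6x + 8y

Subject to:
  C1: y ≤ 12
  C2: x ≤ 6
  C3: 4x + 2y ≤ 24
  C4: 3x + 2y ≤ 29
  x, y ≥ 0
Minimize: z = 12y1 + 6y2 + 24y3 + 29y4

Subject to:
  C1: -y2 - 4y3 - 3y4 ≤ -6
  C2: -y1 - 2y3 - 2y4 ≤ -8
  y1, y2, y3, y4 ≥ 0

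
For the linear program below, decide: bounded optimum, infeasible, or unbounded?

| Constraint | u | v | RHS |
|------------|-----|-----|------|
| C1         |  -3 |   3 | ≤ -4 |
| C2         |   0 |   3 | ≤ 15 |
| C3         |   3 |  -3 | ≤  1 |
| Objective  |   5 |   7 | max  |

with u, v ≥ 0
C3 requires 3u - 3v ≤ 1, while C1 (-3u + 3v ≤ -4) is equivalent to 3u - 3v ≥ 4. Together they would need 4 ≤ 3u - 3v ≤ 1, which is impossible since 4 > 1. No point satisfies all constraints.

Infeasible: no point satisfies all constraints simultaneously.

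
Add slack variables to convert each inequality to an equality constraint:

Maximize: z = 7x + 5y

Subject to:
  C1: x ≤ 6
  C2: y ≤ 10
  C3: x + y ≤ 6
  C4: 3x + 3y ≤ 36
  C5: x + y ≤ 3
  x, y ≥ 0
max z = 7x + 5y

s.t.
  x + s1 = 6
  y + s2 = 10
  x + y + s3 = 6
  3x + 3y + s4 = 36
  x + y + s5 = 3
  x, y, s1, s2, s3, s4, s5 ≥ 0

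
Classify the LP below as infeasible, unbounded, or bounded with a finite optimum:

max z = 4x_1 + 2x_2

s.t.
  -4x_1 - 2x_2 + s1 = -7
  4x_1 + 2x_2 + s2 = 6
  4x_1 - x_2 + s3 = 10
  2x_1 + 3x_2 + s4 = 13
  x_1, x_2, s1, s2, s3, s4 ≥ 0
The row 4x_1 + 2x_2 + s2 = 6 with s2 ≥ 0 requires 4x_1 + 2x_2 ≤ 6, while the row -4x_1 - 2x_2 + s1 = -7 with s1 ≥ 0 is equivalent to 4x_1 + 2x_2 ≥ 7. Together they would need 7 ≤ 4x_1 + 2x_2 ≤ 6, which is impossible since 7 > 6. No point satisfies all constraints.

Infeasible — the constraint set is empty.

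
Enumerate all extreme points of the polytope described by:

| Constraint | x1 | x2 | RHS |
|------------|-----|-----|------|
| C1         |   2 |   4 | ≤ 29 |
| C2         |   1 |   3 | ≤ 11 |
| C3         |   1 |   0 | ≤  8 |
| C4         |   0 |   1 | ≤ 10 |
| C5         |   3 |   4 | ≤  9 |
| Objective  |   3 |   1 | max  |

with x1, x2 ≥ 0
Each vertex is the intersection of two constraint boundaries that also satisfies all remaining constraints:
  x1 = 0 and x2 = 0 → (0, 0)
  3x1 + 4x2 = 9 and x2 = 0 → (3, 0)
  3x1 + 4x2 = 9 and x1 = 0 → (0, 2.25)

Vertices: (0, 0), (3, 0), (0, 2.25)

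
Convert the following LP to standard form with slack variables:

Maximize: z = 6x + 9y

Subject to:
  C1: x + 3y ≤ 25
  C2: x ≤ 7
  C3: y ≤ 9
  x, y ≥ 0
max z = 6x + 9y

s.t.
  x + 3y + s1 = 25
  x + s2 = 7
  y + s3 = 9
  x, y, s1, s2, s3 ≥ 0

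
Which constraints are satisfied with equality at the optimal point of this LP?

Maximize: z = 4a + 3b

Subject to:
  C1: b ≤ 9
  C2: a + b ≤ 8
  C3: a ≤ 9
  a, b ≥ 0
Optimal: a = 8, b = 0
Slack at optimum:
  C1: slack = 9
  C2: slack = 0 (binding)
  C3: slack = 1
  a ≥ 0: a = 8
  b ≥ 0: b = 0 (binding)
Binding constraints: C2, b ≥ 0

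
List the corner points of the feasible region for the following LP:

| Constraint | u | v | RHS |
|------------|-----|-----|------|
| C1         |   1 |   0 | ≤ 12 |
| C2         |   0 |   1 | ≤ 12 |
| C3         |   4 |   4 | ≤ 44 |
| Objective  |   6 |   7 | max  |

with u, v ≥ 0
Each vertex is the intersection of two constraint boundaries that also satisfies all remaining constraints:
  u = 0 and v = 0 → (0, 0)
  4u + 4v = 44 and v = 0 → (11, 0)
  4u + 4v = 44 and u = 0 → (0, 11)

Vertices: (0, 0), (11, 0), (0, 11)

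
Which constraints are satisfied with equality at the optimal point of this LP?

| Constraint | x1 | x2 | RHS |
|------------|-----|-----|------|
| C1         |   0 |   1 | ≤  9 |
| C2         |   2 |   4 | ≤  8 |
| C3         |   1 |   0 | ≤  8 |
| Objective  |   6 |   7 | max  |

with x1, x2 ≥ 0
Optimal: x1 = 4, x2 = 0
Binding: C2, x2 ≥ 0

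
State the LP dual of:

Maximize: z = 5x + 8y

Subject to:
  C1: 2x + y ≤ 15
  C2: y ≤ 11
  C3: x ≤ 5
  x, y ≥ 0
Minimize: z = 15y1 + 11y2 + 5y3

Subject to:
  C1: -2y1 - y3 ≤ -5
  C2: -y1 - y2 ≤ -8
  y1, y2, y3 ≥ 0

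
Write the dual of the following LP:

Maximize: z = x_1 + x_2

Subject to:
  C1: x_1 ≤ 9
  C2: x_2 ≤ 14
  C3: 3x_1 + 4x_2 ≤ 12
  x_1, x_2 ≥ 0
Minimize: z = 9y1 + 14y2 + 12y3

Subject to:
  C1: -y1 - 3y3 ≤ -1
  C2: -y2 - 4y3 ≤ -1
  y1, y2, y3 ≥ 0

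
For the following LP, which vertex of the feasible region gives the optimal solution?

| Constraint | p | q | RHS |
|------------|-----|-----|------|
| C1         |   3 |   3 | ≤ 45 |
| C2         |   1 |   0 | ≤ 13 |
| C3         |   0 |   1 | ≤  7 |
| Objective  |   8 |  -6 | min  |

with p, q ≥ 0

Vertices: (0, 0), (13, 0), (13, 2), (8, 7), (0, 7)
Evaluating z = 8p - 6q at each vertex:
  (0, 0): z = 0
  (13, 0): z = 104
  (13, 2): z = 92
  (8, 7): z = 22
  (0, 7): z = -42

The smallest value is z = -42, attained at (0, 7).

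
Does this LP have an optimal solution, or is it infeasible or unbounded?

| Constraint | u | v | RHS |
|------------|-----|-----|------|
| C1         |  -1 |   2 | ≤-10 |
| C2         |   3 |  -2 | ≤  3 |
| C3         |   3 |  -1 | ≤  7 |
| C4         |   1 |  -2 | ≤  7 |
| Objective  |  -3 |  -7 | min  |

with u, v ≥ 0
C4 requires u - 2v ≤ 7, while C1 (-u + 2v ≤ -10) is equivalent to u - 2v ≥ 10. Together they would need 10 ≤ u - 2v ≤ 7, which is impossible since 10 > 7. No point satisfies all constraints.

Infeasible — the constraint set is empty.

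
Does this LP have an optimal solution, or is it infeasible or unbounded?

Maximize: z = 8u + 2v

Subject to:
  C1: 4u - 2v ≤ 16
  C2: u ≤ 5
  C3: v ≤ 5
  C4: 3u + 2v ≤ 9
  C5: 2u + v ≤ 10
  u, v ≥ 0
The point (3, 0) satisfies every constraint, so the LP is feasible; the constraints give u ≤ 5 and v ≤ 5, which with u, v ≥ 0 keep the feasible region inside a bounded box. A feasible, bounded LP attains a finite optimum at a vertex.

Evaluating z = 8u + 2v at each vertex:
  (0, 0): z = 0
  (3, 0): z = 24
  (0, 4.5): z = 9

Bounded optimum: z* = 24 at (3, 0).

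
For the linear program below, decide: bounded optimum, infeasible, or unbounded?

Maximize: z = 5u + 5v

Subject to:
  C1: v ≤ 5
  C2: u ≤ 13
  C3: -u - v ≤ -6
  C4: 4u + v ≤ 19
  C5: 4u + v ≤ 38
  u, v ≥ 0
The point (3.5, 5) satisfies every constraint, so the LP is feasible; the constraints give u ≤ 13 and v ≤ 5, which with u, v ≥ 0 keep the feasible region inside a bounded box. A feasible, bounded LP attains a finite optimum at a vertex.

Evaluating z = 5u + 5v at each vertex:
  (4.333, 1.667): z = 30
  (3.5, 5): z = 42.5
  (1, 5): z = 30

Bounded optimum: z* = 42.5 at (3.5, 5).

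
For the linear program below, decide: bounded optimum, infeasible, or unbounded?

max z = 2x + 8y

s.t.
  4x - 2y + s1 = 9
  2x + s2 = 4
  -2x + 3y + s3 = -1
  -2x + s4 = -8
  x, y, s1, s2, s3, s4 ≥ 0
The row 2x + s2 = 4 with s2 ≥ 0 requires 2x ≤ 4, while the row -2x + s4 = -8 with s4 ≥ 0 is equivalent to 2x ≥ 8. Together they would need 8 ≤ 2x ≤ 4, which is impossible since 8 > 4. No point satisfies all constraints.

Infeasible — the constraint set is empty.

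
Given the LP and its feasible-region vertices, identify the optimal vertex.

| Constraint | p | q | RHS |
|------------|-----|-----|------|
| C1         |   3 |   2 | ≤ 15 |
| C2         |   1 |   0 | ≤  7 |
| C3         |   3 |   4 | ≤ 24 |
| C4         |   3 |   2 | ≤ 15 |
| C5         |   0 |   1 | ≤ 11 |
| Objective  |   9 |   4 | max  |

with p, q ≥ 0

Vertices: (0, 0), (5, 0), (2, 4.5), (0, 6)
Evaluating z = 9p + 4q at each vertex:
  (0, 0): z = 0
  (5, 0): z = 45
  (2, 4.5): z = 36
  (0, 6): z = 24

The largest value is z = 45, attained at (5, 0).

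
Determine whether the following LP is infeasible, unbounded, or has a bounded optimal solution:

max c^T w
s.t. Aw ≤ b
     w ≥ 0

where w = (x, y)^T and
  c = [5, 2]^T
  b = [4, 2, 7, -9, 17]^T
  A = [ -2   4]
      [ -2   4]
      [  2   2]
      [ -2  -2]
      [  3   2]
One constraint requires 2x + 2y ≤ 7, while the constraint -2x - 2y ≤ -9 is equivalent to 2x + 2y ≥ 9. Together they would need 9 ≤ 2x + 2y ≤ 7, which is impossible since 9 > 7. No point satisfies all constraints.

The feasible region is empty; the LP is infeasible.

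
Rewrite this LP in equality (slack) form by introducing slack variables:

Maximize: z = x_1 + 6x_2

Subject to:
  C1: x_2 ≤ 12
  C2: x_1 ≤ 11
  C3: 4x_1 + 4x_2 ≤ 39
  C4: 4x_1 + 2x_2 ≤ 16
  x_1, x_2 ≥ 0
max z = x_1 + 6x_2

s.t.
  x_2 + s1 = 12
  x_1 + s2 = 11
  4x_1 + 4x_2 + s3 = 39
  4x_1 + 2x_2 + s4 = 16
  x_1, x_2, s1, s2, s3, s4 ≥ 0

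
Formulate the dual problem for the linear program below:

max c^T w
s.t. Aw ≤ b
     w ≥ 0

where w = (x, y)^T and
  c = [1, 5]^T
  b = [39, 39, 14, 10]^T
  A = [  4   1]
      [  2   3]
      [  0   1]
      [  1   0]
Minimize: z = 39y1 + 39y2 + 14y3 + 10y4

Subject to:
  C1: -4y1 - 2y2 - y4 ≤ -1
  C2: -y1 - 3y2 - y3 ≤ -5
  y1, y2, y3, y4 ≥ 0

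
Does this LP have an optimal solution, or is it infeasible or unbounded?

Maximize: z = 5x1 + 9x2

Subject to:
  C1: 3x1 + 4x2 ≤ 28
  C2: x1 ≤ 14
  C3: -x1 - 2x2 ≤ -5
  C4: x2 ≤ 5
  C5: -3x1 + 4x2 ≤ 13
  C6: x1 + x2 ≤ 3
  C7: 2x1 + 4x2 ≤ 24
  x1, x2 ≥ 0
The point (0, 3) satisfies every constraint, so the LP is feasible; the constraints give x1 ≤ 14 and x2 ≤ 5, which with x1, x2 ≥ 0 keep the feasible region inside a bounded box. A feasible, bounded LP attains a finite optimum at a vertex.

Evaluating z = 5x1 + 9x2 at each vertex:
  (1, 2): z = 23
  (0, 3): z = 27
  (0, 2.5): z = 22.5

Feasible with finite optimum z* = 27 at (0, 3).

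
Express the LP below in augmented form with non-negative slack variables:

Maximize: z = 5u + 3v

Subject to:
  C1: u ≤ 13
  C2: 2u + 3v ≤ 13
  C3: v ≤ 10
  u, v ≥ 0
max z = 5u + 3v

s.t.
  u + s1 = 13
  2u + 3v + s2 = 13
  v + s3 = 10
  u, v, s1, s2, s3 ≥ 0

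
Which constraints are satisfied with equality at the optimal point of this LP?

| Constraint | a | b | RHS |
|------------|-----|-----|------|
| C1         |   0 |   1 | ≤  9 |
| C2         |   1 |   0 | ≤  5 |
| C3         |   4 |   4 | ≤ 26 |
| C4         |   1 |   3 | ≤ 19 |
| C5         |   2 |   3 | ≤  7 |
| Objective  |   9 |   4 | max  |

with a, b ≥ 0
Optimal: a = 3.5, b = 0
Slack at optimum:
  C1: slack = 9
  C2: slack = 1.5
  C3: slack = 12
  C4: slack = 15.5
  C5: slack = 0 (binding)
  a ≥ 0: a = 3.5
  b ≥ 0: b = 0 (binding)
Binding constraints: C5, b ≥ 0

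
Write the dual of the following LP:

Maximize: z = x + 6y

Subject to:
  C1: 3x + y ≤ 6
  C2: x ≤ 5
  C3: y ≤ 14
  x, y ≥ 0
Minimize: z = 6y1 + 5y2 + 14y3

Subject to:
  C1: -3y1 - y2 ≤ -1
  C2: -y1 - y3 ≤ -6
  y1, y2, y3 ≥ 0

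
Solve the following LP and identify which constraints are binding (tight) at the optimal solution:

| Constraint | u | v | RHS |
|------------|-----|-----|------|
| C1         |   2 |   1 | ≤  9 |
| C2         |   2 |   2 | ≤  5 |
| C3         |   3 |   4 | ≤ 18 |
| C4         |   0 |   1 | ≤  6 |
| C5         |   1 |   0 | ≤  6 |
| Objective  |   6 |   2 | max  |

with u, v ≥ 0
Optimal: u = 2.5, v = 0
Binding: C2, v ≥ 0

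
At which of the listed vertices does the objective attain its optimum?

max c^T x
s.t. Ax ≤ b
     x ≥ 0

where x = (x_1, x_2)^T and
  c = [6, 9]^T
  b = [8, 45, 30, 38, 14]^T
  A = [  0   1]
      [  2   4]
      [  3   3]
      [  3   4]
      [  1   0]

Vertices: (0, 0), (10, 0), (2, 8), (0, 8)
(2, 8) with z = 84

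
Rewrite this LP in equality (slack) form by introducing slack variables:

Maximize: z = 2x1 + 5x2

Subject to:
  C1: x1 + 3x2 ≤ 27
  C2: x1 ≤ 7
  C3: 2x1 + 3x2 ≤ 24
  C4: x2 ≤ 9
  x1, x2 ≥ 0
max z = 2x1 + 5x2

s.t.
  x1 + 3x2 + s1 = 27
  x1 + s2 = 7
  2x1 + 3x2 + s3 = 24
  x2 + s4 = 9
  x1, x2, s1, s2, s3, s4 ≥ 0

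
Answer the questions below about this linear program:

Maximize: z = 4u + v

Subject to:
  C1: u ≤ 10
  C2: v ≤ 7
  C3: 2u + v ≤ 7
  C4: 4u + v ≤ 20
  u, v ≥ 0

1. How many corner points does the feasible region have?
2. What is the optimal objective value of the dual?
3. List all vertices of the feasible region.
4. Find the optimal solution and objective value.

1. 3
2. 14 (by strong duality, equal to the primal optimum)
3. (0, 0), (3.5, 0), (0, 7)
4. u = 3.5, v = 0, z = 14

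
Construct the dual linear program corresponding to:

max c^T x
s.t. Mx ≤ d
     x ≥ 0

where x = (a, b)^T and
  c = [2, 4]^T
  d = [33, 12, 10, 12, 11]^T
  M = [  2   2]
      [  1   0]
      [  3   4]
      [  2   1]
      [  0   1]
Minimize: z = 33y1 + 12y2 + 10y3 + 12y4 + 11y5

Subject to:
  C1: -2y1 - y2 - 3y3 - 2y4 ≤ -2
  C2: -2y1 - 4y3 - y4 - y5 ≤ -4
  y1, y2, y3, y4, y5 ≥ 0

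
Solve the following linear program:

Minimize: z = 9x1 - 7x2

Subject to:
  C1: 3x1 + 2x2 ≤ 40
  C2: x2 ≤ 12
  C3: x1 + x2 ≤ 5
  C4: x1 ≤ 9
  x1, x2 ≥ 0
Each vertex is the intersection of two constraint boundaries that also satisfies all remaining constraints:
  x1 = 0 and x2 = 0 → (0, 0)
  x1 + x2 = 5 and x2 = 0 → (5, 0)
  x1 + x2 = 5 and x1 = 0 → (0, 5)

Evaluating z = 9x1 - 7x2 at each vertex:
  (0, 0): z = 0
  (5, 0): z = 45
  (0, 5): z = -35

The minimum is at (0, 5) with z = -35.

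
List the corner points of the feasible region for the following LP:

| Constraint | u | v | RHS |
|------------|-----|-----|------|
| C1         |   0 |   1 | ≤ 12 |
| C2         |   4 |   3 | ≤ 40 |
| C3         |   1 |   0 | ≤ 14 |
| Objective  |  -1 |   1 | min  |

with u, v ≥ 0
Each vertex is the intersection of two constraint boundaries that also satisfies all remaining constraints:
  u = 0 and v = 0 → (0, 0)
  4u + 3v = 40 and v = 0 → (10, 0)
  v = 12 and 4u + 3v = 40 → (1, 12)
  v = 12 and u = 0 → (0, 12)

Vertices: (0, 0), (10, 0), (1, 12), (0, 12)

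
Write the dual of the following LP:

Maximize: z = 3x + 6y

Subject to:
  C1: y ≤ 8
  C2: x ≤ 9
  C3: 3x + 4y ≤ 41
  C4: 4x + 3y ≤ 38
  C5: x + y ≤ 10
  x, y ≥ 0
Minimize: z = 8y1 + 9y2 + 41y3 + 38y4 + 10y5

Subject to:
  C1: -y2 - 3y3 - 4y4 - y5 ≤ -3
  C2: -y1 - 4y3 - 3y4 - y5 ≤ -6
  y1, y2, y3, y4, y5 ≥ 0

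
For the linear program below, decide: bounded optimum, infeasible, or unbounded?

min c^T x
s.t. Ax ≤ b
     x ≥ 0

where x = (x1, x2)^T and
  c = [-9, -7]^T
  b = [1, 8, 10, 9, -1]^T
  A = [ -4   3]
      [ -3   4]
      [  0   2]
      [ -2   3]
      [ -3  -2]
Feasible point: (1, 0) satisfies every constraint, so the LP is feasible.
Direction d = (1, 0): for each constraint row a, a·d ≤ 0 —
  (-4)(1) + (3)(0) = -4 ≤ 0
  (-3)(1) + (4)(0) = -3 ≤ 0
  (0)(1) + (2)(0) = 0 ≤ 0
  (-2)(1) + (3)(0) = -2 ≤ 0
  (-3)(1) + (-2)(0) = -3 ≤ 0
and d ≥ 0, so (1, 0) + t·d stays feasible for every t ≥ 0. Along this ray z = -9x1 - 7x2 changes by -9 per unit t, so z → −∞.

Unbounded: there is a feasible ray along which z → −∞.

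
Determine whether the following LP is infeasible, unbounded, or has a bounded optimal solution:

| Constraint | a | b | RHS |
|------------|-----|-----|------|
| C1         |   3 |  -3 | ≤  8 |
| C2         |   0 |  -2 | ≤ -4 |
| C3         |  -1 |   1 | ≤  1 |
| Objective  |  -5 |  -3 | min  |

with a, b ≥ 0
Feasible point: (1, 2) satisfies every constraint, so the LP is feasible.
Direction d = (1, 1): for each constraint row a, a·d ≤ 0 —
  (3)(1) + (-3)(1) = 0 ≤ 0
  (0)(1) + (-2)(1) = -2 ≤ 0
  (-1)(1) + (1)(1) = 0 ≤ 0
and d ≥ 0, so (1, 2) + t·d stays feasible for every t ≥ 0. Along this ray z = -5a - 3b changes by -8 per unit t, so z → −∞.

Unbounded — the objective can decrease without bound over the feasible region.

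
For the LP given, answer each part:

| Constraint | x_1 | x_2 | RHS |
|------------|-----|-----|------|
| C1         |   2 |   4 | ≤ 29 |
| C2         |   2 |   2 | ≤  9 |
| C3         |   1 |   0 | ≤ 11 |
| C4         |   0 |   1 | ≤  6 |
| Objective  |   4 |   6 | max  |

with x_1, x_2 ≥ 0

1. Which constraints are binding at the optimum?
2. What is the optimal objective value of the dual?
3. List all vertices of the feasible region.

1. C2, x_1 ≥ 0
2. 27 (by strong duality, equal to the primal optimum)
3. (0, 0), (4.5, 0), (0, 4.5)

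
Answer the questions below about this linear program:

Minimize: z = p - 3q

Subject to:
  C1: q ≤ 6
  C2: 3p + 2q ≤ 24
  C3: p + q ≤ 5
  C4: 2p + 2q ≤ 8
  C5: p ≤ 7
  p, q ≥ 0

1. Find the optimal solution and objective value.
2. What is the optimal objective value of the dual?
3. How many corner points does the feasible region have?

1. p = 0, q = 4, z = -12
2. -12 (by strong duality, equal to the primal optimum)
3. 3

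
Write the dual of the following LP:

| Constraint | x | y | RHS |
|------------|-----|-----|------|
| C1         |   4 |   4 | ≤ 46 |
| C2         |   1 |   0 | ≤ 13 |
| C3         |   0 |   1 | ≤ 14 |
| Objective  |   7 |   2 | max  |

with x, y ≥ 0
Minimize: z = 46y1 + 13y2 + 14y3

Subject to:
  C1: -4y1 - y2 ≤ -7
  C2: -4y1 - y3 ≤ -2
  y1, y2, y3 ≥ 0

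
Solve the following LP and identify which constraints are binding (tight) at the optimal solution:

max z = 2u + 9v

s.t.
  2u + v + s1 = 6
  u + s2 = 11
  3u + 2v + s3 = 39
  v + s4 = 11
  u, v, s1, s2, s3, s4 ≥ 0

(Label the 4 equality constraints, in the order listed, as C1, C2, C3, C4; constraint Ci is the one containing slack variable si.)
Optimal: u = 0, v = 6
Slack at optimum:
  C1: slack = 0 (binding)
  C2: slack = 11
  C3: slack = 27
  C4: slack = 5
  u ≥ 0: u = 0 (binding)
  v ≥ 0: v = 6
Binding constraints: C1, u ≥ 0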